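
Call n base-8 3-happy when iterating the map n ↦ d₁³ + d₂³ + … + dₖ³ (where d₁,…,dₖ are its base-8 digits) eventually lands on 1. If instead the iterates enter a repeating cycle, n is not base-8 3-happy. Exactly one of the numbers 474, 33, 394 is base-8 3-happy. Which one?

33

474: 474 → 378 → 476 → 434 → 440 → 559 → 469 → 476  — repeats 476 (not base-8 3-happy)
33: 33 → 65 → 2 → 8 → 1  — reaches 1 (base-8 3-happy)
394: 394 → 225 → 92 → 92  — repeats 92 (not base-8 3-happy)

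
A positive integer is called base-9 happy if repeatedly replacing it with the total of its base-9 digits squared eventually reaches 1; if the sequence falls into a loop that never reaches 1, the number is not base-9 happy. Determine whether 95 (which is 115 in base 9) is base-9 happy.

95 = (1,1,5)_9 → 27
27 = (3,0)_9 → 9
9 = (1,0)_9 → 1  — reached 1.

base-9 happy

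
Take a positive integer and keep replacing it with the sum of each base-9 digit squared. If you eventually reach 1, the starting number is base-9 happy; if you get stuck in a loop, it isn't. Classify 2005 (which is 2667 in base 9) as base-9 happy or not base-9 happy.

base-9 happy

2005 = (2,6,6,7)_9 → 2² + 6² + 6² + 7² = 125
125 = (1,4,8)_9 → 1² + 4² + 8² = 81
81 = (1,0,0)_9 → 1² + 0² + 0² = 1  — reached 1.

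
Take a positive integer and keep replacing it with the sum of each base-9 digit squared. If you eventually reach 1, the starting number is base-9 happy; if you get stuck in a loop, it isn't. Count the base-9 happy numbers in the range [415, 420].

415: 415 → 27 → 9 → 1  (reaches 1)
416: 416 → 30 → 18 → 4 → 16 → 50 → 50  (repeats 50)
417: 417 → 35 → 73 → 65 → 53 → 89 → 65  (repeats 65)
418: 418 → 42 → 52 → 74 → 68 → 74  (repeats 74)
419: 419 → 51 → 61 → 85 → 17 → 65 → 53 → 89 → 65  (repeats 65)
420: 420 → 62 → 100 → 6 → 36 → 16 → 50 → 50  (repeats 50)
base-9 happy: 415

1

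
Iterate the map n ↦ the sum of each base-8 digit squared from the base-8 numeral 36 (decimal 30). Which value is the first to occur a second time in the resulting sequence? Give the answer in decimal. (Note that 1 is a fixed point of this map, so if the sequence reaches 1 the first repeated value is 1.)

25

30 = (3,6)_8 → 3² + 6² = 45
45 = (5,5)_8 → 5² + 5² = 50
50 = (6,2)_8 → 6² + 2² = 40
40 = (5,0)_8 → 5² + 0² = 25
25 = (3,1)_8 → 3² + 1² = 10
10 = (1,2)_8 → 1² + 2² = 5
5 = (5)_8 → 5² = 25  — 25 already appeared earlier.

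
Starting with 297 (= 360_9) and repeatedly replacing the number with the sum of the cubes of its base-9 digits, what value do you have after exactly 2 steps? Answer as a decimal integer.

27

297 = (3,6,0)_9 → 3³ + 6³ + 0³ = 243
243 = (3,0,0)_9 → 3³ + 0³ + 0³ = 27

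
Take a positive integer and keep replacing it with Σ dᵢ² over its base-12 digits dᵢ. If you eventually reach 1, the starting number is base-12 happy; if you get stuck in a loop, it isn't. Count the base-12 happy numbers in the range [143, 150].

143: 143 → 242 → 69 → 106 → 164 → 66 → 61 → 26 → 8 → 64 → 41 → 34 → 104 → 128 → 164  — not base-12 happy
144: 144 → 1  — base-12 happy
145: 145 → 2 → 4 → 16 → 17 → 26 → 8 → 64 → 41 → 34 → 104 → 128 → 164 → 66 → 61 → 26  — not base-12 happy
146: 146 → 5 → 25 → 5  — not base-12 happy
147: 147 → 10 → 100 → 80 → 100  — not base-12 happy
148: 148 → 17 → 26 → 8 → 64 → 41 → 34 → 104 → 128 → 164 → 66 → 61 → 26  — not base-12 happy
149: 149 → 26 → 8 → 64 → 41 → 34 → 104 → 128 → 164 → 66 → 61 → 26  — not base-12 happy
150: 150 → 37 → 10 → 100 → 80 → 100  — not base-12 happy
base-12 happy: 144

1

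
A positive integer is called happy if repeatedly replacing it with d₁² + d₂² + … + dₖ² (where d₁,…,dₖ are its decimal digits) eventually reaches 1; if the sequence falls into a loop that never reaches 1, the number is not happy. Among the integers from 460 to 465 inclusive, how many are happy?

460: 460 → 52 → 29 → 85 → 89 → 145 → 42 → 20 → 4 → 16 → 37 → 58 → 89  — not happy
461: 461 → 53 → 34 → 25 → 29 → 85 → 89 → 145 → 42 → 20 → 4 → 16 → 37 → 58 → 89  — not happy
462: 462 → 56 → 61 → 37 → 58 → 89 → 145 → 42 → 20 → 4 → 16 → 37  — not happy
463: 463 → 61 → 37 → 58 → 89 → 145 → 42 → 20 → 4 → 16 → 37  — not happy
464: 464 → 68 → 100 → 1  — happy
465: 465 → 77 → 98 → 145 → 42 → 20 → 4 → 16 → 37 → 58 → 89 → 145  — not happy
happy: 464

1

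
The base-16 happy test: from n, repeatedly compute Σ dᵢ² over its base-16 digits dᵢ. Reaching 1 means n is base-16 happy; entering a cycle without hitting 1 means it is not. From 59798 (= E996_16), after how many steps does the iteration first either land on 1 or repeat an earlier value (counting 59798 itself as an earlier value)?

15

59798 = (14,9,9,6)_16 → 14² + 9² + 9² + 6² = 196 + 81 + 81 + 36 = 394
394 = (1,8,10)_16 → 1² + 8² + 10² = 1 + 64 + 100 = 165
165 = (10,5)_16 → 10² + 5² = 100 + 25 = 125
125 = (7,13)_16 → 7² + 13² = 49 + 169 = 218
218 = (13,10)_16 → 13² + 10² = 169 + 100 = 269
269 = (1,0,13)_16 → 1² + 0² + 13² = 1 + 0 + 169 = 170
170 = (10,10)_16 → 10² + 10² = 100 + 100 = 200
200 = (12,8)_16 → 12² + 8² = 144 + 64 = 208
208 = (13,0)_16 → 13² + 0² = 169 + 0 = 169
169 = (10,9)_16 → 10² + 9² = 100 + 81 = 181
181 = (11,5)_16 → 11² + 5² = 121 + 25 = 146
146 = (9,2)_16 → 9² + 2² = 81 + 4 = 85
85 = (5,5)_16 → 5² + 5² = 25 + 25 = 50
50 = (3,2)_16 → 3² + 2² = 9 + 4 = 13
13 = (13)_16 → 13² = 169  — 169 repeats.
That took 15 steps.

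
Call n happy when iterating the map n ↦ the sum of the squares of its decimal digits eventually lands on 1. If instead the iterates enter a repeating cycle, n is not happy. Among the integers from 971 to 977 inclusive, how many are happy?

1

971: 971 → 131 → 11 → 2 → 4 → 16 → 37 → 58 → 89 → 145 → 42 → 20 → 4  (repeats 4)
972: 972 → 134 → 26 → 40 → 16 → 37 → 58 → 89 → 145 → 42 → 20 → 4 → 16  (repeats 16)
973: 973 → 139 → 91 → 82 → 68 → 100 → 1  (reaches 1)
974: 974 → 146 → 53 → 34 → 25 → 29 → 85 → 89 → 145 → 42 → 20 → 4 → 16 → 37 → 58 → 89  (repeats 89)
975: 975 → 155 → 51 → 26 → 40 → 16 → 37 → 58 → 89 → 145 → 42 → 20 → 4 → 16  (repeats 16)
976: 976 → 166 → 73 → 58 → 89 → 145 → 42 → 20 → 4 → 16 → 37 → 58  (repeats 58)
977: 977 → 179 → 131 → 11 → 2 → 4 → 16 → 37 → 58 → 89 → 145 → 42 → 20 → 4  (repeats 4)
happy: 973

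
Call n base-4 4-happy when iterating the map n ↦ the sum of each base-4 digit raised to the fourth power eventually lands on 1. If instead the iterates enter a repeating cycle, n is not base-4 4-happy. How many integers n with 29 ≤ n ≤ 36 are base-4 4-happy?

29: 29 → 83 → 83  (repeats 83)
30: 30 → 98 → 33 → 17 → 2 → 16 → 1  (reaches 1)
31: 31 → 163 → 113 → 83 → 83  (repeats 83)
32: 32 → 16 → 1  (reaches 1)
33: 33 → 17 → 2 → 16 → 1  (reaches 1)
34: 34 → 32 → 16 → 1  (reaches 1)
35: 35 → 97 → 18 → 17 → 2 → 16 → 1  (reaches 1)
36: 36 → 17 → 2 → 16 → 1  (reaches 1)
base-4 4-happy: 30, 32, 33, 34, 35, 36

6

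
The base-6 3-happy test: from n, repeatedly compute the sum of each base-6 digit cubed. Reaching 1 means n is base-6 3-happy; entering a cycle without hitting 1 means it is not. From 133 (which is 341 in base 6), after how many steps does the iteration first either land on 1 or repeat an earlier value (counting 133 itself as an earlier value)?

7

133 = (3,4,1)_6 → 3³ + 4³ + 1³ = 92
92 = (2,3,2)_6 → 2³ + 3³ + 2³ = 43
43 = (1,1,1)_6 → 1³ + 1³ + 1³ = 3
3 = (3)_6 → 3³ = 27
27 = (4,3)_6 → 4³ + 3³ = 91
91 = (2,3,1)_6 → 2³ + 3³ + 1³ = 36
36 = (1,0,0)_6 → 1³ + 0³ + 0³ = 1  — reached 1.
That took 7 steps.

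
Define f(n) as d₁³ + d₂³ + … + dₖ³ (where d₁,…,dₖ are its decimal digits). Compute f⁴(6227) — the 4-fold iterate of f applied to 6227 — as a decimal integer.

6227 → 6³ + 2³ + 2³ + 7³ = 216 + 8 + 8 + 343 = 575
575 → 5³ + 7³ + 5³ = 125 + 343 + 125 = 593
593 → 5³ + 9³ + 3³ = 125 + 729 + 27 = 881
881 → 8³ + 8³ + 1³ = 512 + 512 + 1 = 1025

1025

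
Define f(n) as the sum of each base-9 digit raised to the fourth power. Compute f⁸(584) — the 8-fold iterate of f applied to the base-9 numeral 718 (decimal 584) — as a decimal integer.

8194

584 = (7,1,8)_9 → 7⁴ + 1⁴ + 8⁴ = 2401 + 1 + 4096 = 6498
6498 = (8,8,2,0)_9 → 8⁴ + 8⁴ + 2⁴ + 0⁴ = 4096 + 4096 + 16 + 0 = 8208
8208 = (1,2,2,3,0)_9 → 1⁴ + 2⁴ + 2⁴ + 3⁴ + 0⁴ = 1 + 16 + 16 + 81 + 0 = 114
114 = (1,3,6)_9 → 1⁴ + 3⁴ + 6⁴ = 1 + 81 + 1296 = 1378
1378 = (1,8,0,1)_9 → 1⁴ + 8⁴ + 0⁴ + 1⁴ = 1 + 4096 + 0 + 1 = 4098
4098 = (5,5,5,3)_9 → 5⁴ + 5⁴ + 5⁴ + 3⁴ = 625 + 625 + 625 + 81 = 1956
1956 = (2,6,1,3)_9 → 2⁴ + 6⁴ + 1⁴ + 3⁴ = 16 + 1296 + 1 + 81 = 1394
1394 = (1,8,1,8)_9 → 1⁴ + 8⁴ + 1⁴ + 8⁴ = 1 + 4096 + 1 + 4096 = 8194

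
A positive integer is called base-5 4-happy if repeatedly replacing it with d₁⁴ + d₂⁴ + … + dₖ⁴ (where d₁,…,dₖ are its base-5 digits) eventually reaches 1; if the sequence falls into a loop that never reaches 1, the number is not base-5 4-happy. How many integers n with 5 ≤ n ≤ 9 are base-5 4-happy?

5: 5 → 1  — base-5 4-happy
6: 6 → 2 → 16 → 82 → 98 → 418 → 244 → 594 → 674 → 514 → 528 → 338 → 194 → 354 → 528  — not base-5 4-happy
7: 7 → 17 → 97 → 353 → 353  — not base-5 4-happy
8: 8 → 82 → 98 → 418 → 244 → 594 → 674 → 514 → 528 → 338 → 194 → 354 → 528  — not base-5 4-happy
9: 9 → 257 → 33 → 83 → 163 → 99 → 593 → 499 → 849 → 595 → 593  — not base-5 4-happy
base-5 4-happy: 5

1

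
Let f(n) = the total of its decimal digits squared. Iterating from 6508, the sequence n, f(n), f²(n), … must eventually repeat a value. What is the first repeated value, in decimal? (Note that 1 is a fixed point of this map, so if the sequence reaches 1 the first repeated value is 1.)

37

6508 → 6² + 5² + 0² + 8² = 125
125 → 1² + 2² + 5² = 30
30 → 3² + 0² = 9
9 → 9² = 81
81 → 8² + 1² = 65
65 → 6² + 5² = 61
61 → 6² + 1² = 37
37 → 3² + 7² = 58
58 → 5² + 8² = 89
89 → 8² + 9² = 145
145 → 1² + 4² + 5² = 42
42 → 4² + 2² = 20
20 → 2² + 0² = 4
4 → 4² = 16
16 → 1² + 6² = 37  — 37 already appeared earlier.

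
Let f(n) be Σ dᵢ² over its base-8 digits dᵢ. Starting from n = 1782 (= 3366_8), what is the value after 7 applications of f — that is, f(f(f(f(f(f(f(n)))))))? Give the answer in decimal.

1782 = (3,3,6,6)_8 → 3² + 3² + 6² + 6² = 90
90 = (1,3,2)_8 → 1² + 3² + 2² = 14
14 = (1,6)_8 → 1² + 6² = 37
37 = (4,5)_8 → 4² + 5² = 41
41 = (5,1)_8 → 5² + 1² = 26
26 = (3,2)_8 → 3² + 2² = 13
13 = (1,5)_8 → 1² + 5² = 26

26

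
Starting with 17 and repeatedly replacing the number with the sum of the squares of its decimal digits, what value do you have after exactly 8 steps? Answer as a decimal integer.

20

17 → 1² + 7² = 1 + 49 = 50
50 → 5² + 0² = 25 + 0 = 25
25 → 2² + 5² = 4 + 25 = 29
29 → 2² + 9² = 4 + 81 = 85
85 → 8² + 5² = 64 + 25 = 89
89 → 8² + 9² = 64 + 81 = 145
145 → 1² + 4² + 5² = 1 + 16 + 25 = 42
42 → 4² + 2² = 16 + 4 = 20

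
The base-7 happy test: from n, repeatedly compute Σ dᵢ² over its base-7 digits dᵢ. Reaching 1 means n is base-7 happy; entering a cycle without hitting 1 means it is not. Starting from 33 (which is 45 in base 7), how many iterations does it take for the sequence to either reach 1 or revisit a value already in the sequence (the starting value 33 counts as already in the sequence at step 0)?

5

33 = (4,5)_7 → 4² + 5² = 41
41 = (5,6)_7 → 5² + 6² = 61
61 = (1,1,5)_7 → 1² + 1² + 5² = 27
27 = (3,6)_7 → 3² + 6² = 45
45 = (6,3)_7 → 6² + 3² = 45  — 45 repeats.
That took 5 steps.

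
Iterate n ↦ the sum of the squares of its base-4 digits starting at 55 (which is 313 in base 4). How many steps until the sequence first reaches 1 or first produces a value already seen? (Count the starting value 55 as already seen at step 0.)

5

55 = (3,1,3)_4 → 3² + 1² + 3² = 19
19 = (1,0,3)_4 → 1² + 0² + 3² = 10
10 = (2,2)_4 → 2² + 2² = 8
8 = (2,0)_4 → 2² + 0² = 4
4 = (1,0)_4 → 1² + 0² = 1  — reached 1.
That took 5 steps.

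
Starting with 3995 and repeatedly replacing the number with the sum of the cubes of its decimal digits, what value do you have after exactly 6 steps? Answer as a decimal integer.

3995 → 3³ + 9³ + 9³ + 5³ = 27 + 729 + 729 + 125 = 1610
1610 → 1³ + 6³ + 1³ + 0³ = 1 + 216 + 1 + 0 = 218
218 → 2³ + 1³ + 8³ = 8 + 1 + 512 = 521
521 → 5³ + 2³ + 1³ = 125 + 8 + 1 = 134
134 → 1³ + 3³ + 4³ = 1 + 27 + 64 = 92
92 → 9³ + 2³ = 729 + 8 = 737

737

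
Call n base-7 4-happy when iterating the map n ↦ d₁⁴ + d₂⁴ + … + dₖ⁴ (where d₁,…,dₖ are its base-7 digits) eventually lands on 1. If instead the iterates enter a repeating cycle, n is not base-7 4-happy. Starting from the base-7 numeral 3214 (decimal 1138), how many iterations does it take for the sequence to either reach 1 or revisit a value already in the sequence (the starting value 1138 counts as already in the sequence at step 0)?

4

1138 = (3,2,1,4)_7 → 3⁴ + 2⁴ + 1⁴ + 4⁴ = 354
354 = (1,0,1,4)_7 → 1⁴ + 0⁴ + 1⁴ + 4⁴ = 258
258 = (5,1,6)_7 → 5⁴ + 1⁴ + 6⁴ = 1922
1922 = (5,4,1,4)_7 → 5⁴ + 4⁴ + 1⁴ + 4⁴ = 1138  — 1138 repeats.
That took 4 steps.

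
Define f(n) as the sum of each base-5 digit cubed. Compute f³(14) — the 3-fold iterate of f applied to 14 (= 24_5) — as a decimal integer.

14 = (2,4)_5 → 2³ + 4³ = 72
72 = (2,4,2)_5 → 2³ + 4³ + 2³ = 80
80 = (3,1,0)_5 → 3³ + 1³ + 0³ = 28

28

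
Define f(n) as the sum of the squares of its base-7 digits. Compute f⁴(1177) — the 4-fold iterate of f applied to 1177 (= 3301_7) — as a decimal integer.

1177 = (3,3,0,1)_7 → 3² + 3² + 0² + 1² = 19
19 = (2,5)_7 → 2² + 5² = 29
29 = (4,1)_7 → 4² + 1² = 17
17 = (2,3)_7 → 2² + 3² = 13

13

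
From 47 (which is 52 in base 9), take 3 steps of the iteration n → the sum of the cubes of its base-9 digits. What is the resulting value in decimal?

469

47 = (5,2)_9 → 133
133 = (1,5,7)_9 → 469
469 = (5,7,1)_9 → 469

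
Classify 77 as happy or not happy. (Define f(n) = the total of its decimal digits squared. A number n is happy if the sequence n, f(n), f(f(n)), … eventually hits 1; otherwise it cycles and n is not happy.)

77 → 7² + 7² = 98
98 → 9² + 8² = 145
145 → 1² + 4² + 5² = 42
42 → 4² + 2² = 20
20 → 2² + 0² = 4
4 → 4² = 16
16 → 1² + 6² = 37
37 → 3² + 7² = 58
58 → 5² + 8² = 89
89 → 8² + 9² = 145  — 145 already seen; the sequence cycles without reaching 1.

not happy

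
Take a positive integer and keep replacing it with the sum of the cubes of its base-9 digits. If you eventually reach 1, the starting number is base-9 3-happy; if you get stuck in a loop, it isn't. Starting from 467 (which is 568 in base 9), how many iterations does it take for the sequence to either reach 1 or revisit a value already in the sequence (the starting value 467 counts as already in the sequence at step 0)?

6

467 = (5,6,8)_9 → 5³ + 6³ + 8³ = 853
853 = (1,1,4,7)_9 → 1³ + 1³ + 4³ + 7³ = 409
409 = (5,0,4)_9 → 5³ + 0³ + 4³ = 189
189 = (2,3,0)_9 → 2³ + 3³ + 0³ = 35
35 = (3,8)_9 → 3³ + 8³ = 539
539 = (6,5,8)_9 → 6³ + 5³ + 8³ = 853  — 853 repeats.
That took 6 steps.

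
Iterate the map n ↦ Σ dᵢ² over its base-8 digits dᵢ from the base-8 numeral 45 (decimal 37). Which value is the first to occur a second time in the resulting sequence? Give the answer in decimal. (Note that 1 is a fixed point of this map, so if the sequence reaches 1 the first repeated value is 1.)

37 = (4,5)_8 → 4² + 5² = 16 + 25 = 41
41 = (5,1)_8 → 5² + 1² = 25 + 1 = 26
26 = (3,2)_8 → 3² + 2² = 9 + 4 = 13
13 = (1,5)_8 → 1² + 5² = 1 + 25 = 26  — 26 already appeared earlier.

26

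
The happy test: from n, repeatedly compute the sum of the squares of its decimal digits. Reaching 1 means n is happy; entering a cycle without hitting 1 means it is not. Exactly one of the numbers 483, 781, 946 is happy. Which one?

483: 483 → 89 → 145 → 42 → 20 → 4 → 16 → 37 → 58 → 89  — repeats 89 (not happy)
781: 781 → 114 → 18 → 65 → 61 → 37 → 58 → 89 → 145 → 42 → 20 → 4 → 16 → 37  — repeats 37 (not happy)
946: 946 → 133 → 19 → 82 → 68 → 100 → 1  — reaches 1 (happy)

946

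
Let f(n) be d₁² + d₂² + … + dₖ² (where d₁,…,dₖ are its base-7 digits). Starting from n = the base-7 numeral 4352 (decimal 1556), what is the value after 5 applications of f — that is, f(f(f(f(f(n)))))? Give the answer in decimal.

1556 = (4,3,5,2)_7 → 4² + 3² + 5² + 2² = 16 + 9 + 25 + 4 = 54
54 = (1,0,5)_7 → 1² + 0² + 5² = 1 + 0 + 25 = 26
26 = (3,5)_7 → 3² + 5² = 9 + 25 = 34
34 = (4,6)_7 → 4² + 6² = 16 + 36 = 52
52 = (1,0,3)_7 → 1² + 0² + 3² = 1 + 0 + 9 = 10

10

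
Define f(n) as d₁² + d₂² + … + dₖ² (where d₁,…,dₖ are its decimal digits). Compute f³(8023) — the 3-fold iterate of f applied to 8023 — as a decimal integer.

8023 → 8² + 0² + 2² + 3² = 77
77 → 7² + 7² = 98
98 → 9² + 8² = 145

145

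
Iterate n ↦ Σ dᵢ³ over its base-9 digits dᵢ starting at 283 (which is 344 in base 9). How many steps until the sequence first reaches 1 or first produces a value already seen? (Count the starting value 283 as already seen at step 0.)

283 = (3,4,4)_9 → 3³ + 4³ + 4³ = 27 + 64 + 64 = 155
155 = (1,8,2)_9 → 1³ + 8³ + 2³ = 1 + 512 + 8 = 521
521 = (6,3,8)_9 → 6³ + 3³ + 8³ = 216 + 27 + 512 = 755
755 = (1,0,2,8)_9 → 1³ + 0³ + 2³ + 8³ = 1 + 0 + 8 + 512 = 521  — 521 repeats.
That took 4 steps.

4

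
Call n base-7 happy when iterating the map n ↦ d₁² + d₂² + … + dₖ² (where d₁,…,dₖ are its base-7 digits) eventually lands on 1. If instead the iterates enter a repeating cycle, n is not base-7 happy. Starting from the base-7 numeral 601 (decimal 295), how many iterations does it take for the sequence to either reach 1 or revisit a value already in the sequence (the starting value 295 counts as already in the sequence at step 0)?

295 = (6,0,1)_7 → 6² + 0² + 1² = 37
37 = (5,2)_7 → 5² + 2² = 29
29 = (4,1)_7 → 4² + 1² = 17
17 = (2,3)_7 → 2² + 3² = 13
13 = (1,6)_7 → 1² + 6² = 37  — 37 repeats.
That took 5 steps.

5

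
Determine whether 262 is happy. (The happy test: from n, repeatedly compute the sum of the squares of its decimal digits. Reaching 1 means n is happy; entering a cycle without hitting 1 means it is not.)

262 → 2² + 6² + 2² = 44
44 → 4² + 4² = 32
32 → 3² + 2² = 13
13 → 1² + 3² = 10
10 → 1² + 0² = 1  — reached 1.

happy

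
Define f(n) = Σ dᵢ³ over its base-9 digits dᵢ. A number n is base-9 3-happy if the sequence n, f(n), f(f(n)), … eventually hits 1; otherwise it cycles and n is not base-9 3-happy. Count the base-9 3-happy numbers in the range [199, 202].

1

199: 199 → 73 → 513 → 243 → 27 → 27  — not base-9 3-happy
200: 200 → 80 → 1024 → 496 → 218 → 232 → 694 → 638 → 1198 → 470 → 476 → 980 → 540 → 432 → 152 → 856 → 128 → 134 → 638  — not base-9 3-happy
201: 201 → 99 → 9 → 1  — base-9 3-happy
202: 202 → 136 → 218 → 232 → 694 → 638 → 1198 → 470 → 476 → 980 → 540 → 432 → 152 → 856 → 128 → 134 → 638  — not base-9 3-happy
base-9 3-happy: 201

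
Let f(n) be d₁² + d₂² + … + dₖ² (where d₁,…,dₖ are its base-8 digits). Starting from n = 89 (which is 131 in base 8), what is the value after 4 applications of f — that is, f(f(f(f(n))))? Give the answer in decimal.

89 = (1,3,1)_8 → 1² + 3² + 1² = 1 + 9 + 1 = 11
11 = (1,3)_8 → 1² + 3² = 1 + 9 = 10
10 = (1,2)_8 → 1² + 2² = 1 + 4 = 5
5 = (5)_8 → 5² = 25

25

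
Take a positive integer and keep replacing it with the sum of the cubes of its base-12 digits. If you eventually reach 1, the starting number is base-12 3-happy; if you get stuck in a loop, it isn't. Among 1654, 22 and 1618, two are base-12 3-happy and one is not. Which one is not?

1654: 1654 → 2456 → 638 → 197 → 190 → 1028 → 856 → 1520 → 1728 → 1  — reaches 1 (base-12 3-happy)
22: 22 → 1001 → 1672 → 1738 → 1001  — repeats 1001 (not base-12 3-happy)
1618: 1618 → 2339 → 1404 → 1458 → 1217 → 762 → 368 → 736 → 190 → 1028 → 856 → 1520 → 1728 → 1  — reaches 1 (base-12 3-happy)

22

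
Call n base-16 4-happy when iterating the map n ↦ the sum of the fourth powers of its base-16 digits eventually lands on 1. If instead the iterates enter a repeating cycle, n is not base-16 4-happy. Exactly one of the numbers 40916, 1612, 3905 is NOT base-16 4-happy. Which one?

40916

40916: 40916 → 86003 → 101588 → 53650 → 35139 → 10994 → 60657 → 109778 → 59314 → 55474 → 47314 → 47314  — repeats 47314 (not base-16 4-happy)
1612: 1612 → 22288 → 3027 → 43283 → 16643 → 338 → 642 → 4128 → 17 → 2 → 16 → 1  — reaches 1 (base-16 4-happy)
3905: 3905 → 50882 → 42784 → 12417 → 4178 → 642 → 4128 → 17 → 2 → 16 → 1  — reaches 1 (base-16 4-happy)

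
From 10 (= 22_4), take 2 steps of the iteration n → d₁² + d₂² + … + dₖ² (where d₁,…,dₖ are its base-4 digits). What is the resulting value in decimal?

4

10 = (2,2)_4 → 2² + 2² = 8
8 = (2,0)_4 → 2² + 0² = 4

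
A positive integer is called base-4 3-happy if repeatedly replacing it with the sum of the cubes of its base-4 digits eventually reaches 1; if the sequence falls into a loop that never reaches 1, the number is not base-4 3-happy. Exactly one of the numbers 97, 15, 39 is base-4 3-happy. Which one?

97

97: 97 → 10 → 16 → 1  — reaches 1 (base-4 3-happy)
15: 15 → 54 → 36 → 9 → 9  — repeats 9 (not base-4 3-happy)
39: 39 → 36 → 9 → 9  — repeats 9 (not base-4 3-happy)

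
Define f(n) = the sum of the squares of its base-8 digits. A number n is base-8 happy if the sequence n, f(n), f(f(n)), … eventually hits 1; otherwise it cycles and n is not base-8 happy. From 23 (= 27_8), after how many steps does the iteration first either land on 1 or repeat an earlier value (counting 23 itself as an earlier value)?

23 = (2,7)_8 → 2² + 7² = 53
53 = (6,5)_8 → 6² + 5² = 61
61 = (7,5)_8 → 7² + 5² = 74
74 = (1,1,2)_8 → 1² + 1² + 2² = 6
6 = (6)_8 → 6² = 36
36 = (4,4)_8 → 4² + 4² = 32
32 = (4,0)_8 → 4² + 0² = 16
16 = (2,0)_8 → 2² + 0² = 4
4 = (4)_8 → 4² = 16  — 16 repeats.
That took 9 steps.

9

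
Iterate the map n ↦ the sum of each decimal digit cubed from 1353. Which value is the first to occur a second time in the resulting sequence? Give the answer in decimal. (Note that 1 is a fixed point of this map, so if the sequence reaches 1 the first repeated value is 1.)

153

1353 → 180
180 → 513
513 → 153
153 → 153  — 153 already appeared earlier.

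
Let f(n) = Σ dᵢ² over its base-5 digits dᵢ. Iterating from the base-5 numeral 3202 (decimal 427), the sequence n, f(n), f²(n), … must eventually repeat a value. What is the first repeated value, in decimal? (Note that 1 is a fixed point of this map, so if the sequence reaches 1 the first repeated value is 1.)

427 = (3,2,0,2)_5 → 3² + 2² + 0² + 2² = 9 + 4 + 0 + 4 = 17
17 = (3,2)_5 → 3² + 2² = 9 + 4 = 13
13 = (2,3)_5 → 2² + 3² = 4 + 9 = 13  — 13 already appeared earlier.

13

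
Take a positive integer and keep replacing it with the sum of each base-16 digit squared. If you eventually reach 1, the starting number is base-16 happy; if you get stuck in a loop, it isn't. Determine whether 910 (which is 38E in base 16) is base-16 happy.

not base-16 happy

910 = (3,8,14)_16 → 3² + 8² + 14² = 9 + 64 + 196 = 269
269 = (1,0,13)_16 → 1² + 0² + 13² = 1 + 0 + 169 = 170
170 = (10,10)_16 → 10² + 10² = 100 + 100 = 200
200 = (12,8)_16 → 12² + 8² = 144 + 64 = 208
208 = (13,0)_16 → 13² + 0² = 169 + 0 = 169
169 = (10,9)_16 → 10² + 9² = 100 + 81 = 181
181 = (11,5)_16 → 11² + 5² = 121 + 25 = 146
146 = (9,2)_16 → 9² + 2² = 81 + 4 = 85
85 = (5,5)_16 → 5² + 5² = 25 + 25 = 50
50 = (3,2)_16 → 3² + 2² = 9 + 4 = 13
13 = (13)_16 → 13² = 169  — 169 already seen; the sequence cycles without reaching 1.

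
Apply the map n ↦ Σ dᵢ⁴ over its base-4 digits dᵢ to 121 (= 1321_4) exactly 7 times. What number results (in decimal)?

1

121 = (1,3,2,1)_4 → 1⁴ + 3⁴ + 2⁴ + 1⁴ = 1 + 81 + 16 + 1 = 99
99 = (1,2,0,3)_4 → 1⁴ + 2⁴ + 0⁴ + 3⁴ = 1 + 16 + 0 + 81 = 98
98 = (1,2,0,2)_4 → 1⁴ + 2⁴ + 0⁴ + 2⁴ = 1 + 16 + 0 + 16 = 33
33 = (2,0,1)_4 → 2⁴ + 0⁴ + 1⁴ = 16 + 0 + 1 = 17
17 = (1,0,1)_4 → 1⁴ + 0⁴ + 1⁴ = 1 + 0 + 1 = 2
2 = (2)_4 → 2⁴ = 16
16 = (1,0,0)_4 → 1⁴ + 0⁴ + 0⁴ = 1 + 0 + 0 = 1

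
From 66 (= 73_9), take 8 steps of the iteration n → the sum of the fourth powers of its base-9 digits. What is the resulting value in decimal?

4098

66 = (7,3)_9 → 7⁴ + 3⁴ = 2401 + 81 = 2482
2482 = (3,3,5,7)_9 → 3⁴ + 3⁴ + 5⁴ + 7⁴ = 81 + 81 + 625 + 2401 = 3188
3188 = (4,3,3,2)_9 → 4⁴ + 3⁴ + 3⁴ + 2⁴ = 256 + 81 + 81 + 16 = 434
434 = (5,3,2)_9 → 5⁴ + 3⁴ + 2⁴ = 625 + 81 + 16 = 722
722 = (8,8,2)_9 → 8⁴ + 8⁴ + 2⁴ = 4096 + 4096 + 16 = 8208
8208 = (1,2,2,3,0)_9 → 1⁴ + 2⁴ + 2⁴ + 3⁴ + 0⁴ = 1 + 16 + 16 + 81 + 0 = 114
114 = (1,3,6)_9 → 1⁴ + 3⁴ + 6⁴ = 1 + 81 + 1296 = 1378
1378 = (1,8,0,1)_9 → 1⁴ + 8⁴ + 0⁴ + 1⁴ = 1 + 4096 + 0 + 1 = 4098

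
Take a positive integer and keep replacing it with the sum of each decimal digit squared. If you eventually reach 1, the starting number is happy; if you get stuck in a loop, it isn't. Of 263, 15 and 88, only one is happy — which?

263

263: 263 → 49 → 97 → 130 → 10 → 1  — reaches 1 (happy)
15: 15 → 26 → 40 → 16 → 37 → 58 → 89 → 145 → 42 → 20 → 4 → 16  — repeats 16 (not happy)
88: 88 → 128 → 69 → 117 → 51 → 26 → 40 → 16 → 37 → 58 → 89 → 145 → 42 → 20 → 4 → 16  — repeats 16 (not happy)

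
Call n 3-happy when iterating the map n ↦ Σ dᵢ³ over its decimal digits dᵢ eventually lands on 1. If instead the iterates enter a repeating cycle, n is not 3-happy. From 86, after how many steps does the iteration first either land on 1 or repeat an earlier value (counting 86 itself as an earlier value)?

12

86 → 8³ + 6³ = 728
728 → 7³ + 2³ + 8³ = 863
863 → 8³ + 6³ + 3³ = 755
755 → 7³ + 5³ + 5³ = 593
593 → 5³ + 9³ + 3³ = 881
881 → 8³ + 8³ + 1³ = 1025
1025 → 1³ + 0³ + 2³ + 5³ = 134
134 → 1³ + 3³ + 4³ = 92
92 → 9³ + 2³ = 737
737 → 7³ + 3³ + 7³ = 713
713 → 7³ + 1³ + 3³ = 371
371 → 3³ + 7³ + 1³ = 371  — 371 repeats.
That took 12 steps.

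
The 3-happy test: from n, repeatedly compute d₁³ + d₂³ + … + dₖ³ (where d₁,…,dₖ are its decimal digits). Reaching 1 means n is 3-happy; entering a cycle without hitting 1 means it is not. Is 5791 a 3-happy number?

3-happy

5791 → 5³ + 7³ + 9³ + 1³ = 125 + 343 + 729 + 1 = 1198
1198 → 1³ + 1³ + 9³ + 8³ = 1 + 1 + 729 + 512 = 1243
1243 → 1³ + 2³ + 4³ + 3³ = 1 + 8 + 64 + 27 = 100
100 → 1³ + 0³ + 0³ = 1 + 0 + 0 = 1  — reached 1.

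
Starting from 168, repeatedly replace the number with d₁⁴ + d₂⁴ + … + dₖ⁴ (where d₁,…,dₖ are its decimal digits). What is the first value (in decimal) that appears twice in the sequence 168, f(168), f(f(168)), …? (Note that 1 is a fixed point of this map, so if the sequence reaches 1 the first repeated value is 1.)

13139

168 → 5393
5393 → 7348
7348 → 6834
6834 → 5729
5729 → 9603
9603 → 7938
7938 → 13139
13139 → 6725
6725 → 4338
4338 → 4514
4514 → 1138
1138 → 4179
4179 → 9219
9219 → 13139  — 13139 already appeared earlier.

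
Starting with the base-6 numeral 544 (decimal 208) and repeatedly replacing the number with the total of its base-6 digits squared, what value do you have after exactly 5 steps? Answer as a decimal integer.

208 = (5,4,4)_6 → 5² + 4² + 4² = 25 + 16 + 16 = 57
57 = (1,3,3)_6 → 1² + 3² + 3² = 1 + 9 + 9 = 19
19 = (3,1)_6 → 3² + 1² = 9 + 1 = 10
10 = (1,4)_6 → 1² + 4² = 1 + 16 = 17
17 = (2,5)_6 → 2² + 5² = 4 + 25 = 29

29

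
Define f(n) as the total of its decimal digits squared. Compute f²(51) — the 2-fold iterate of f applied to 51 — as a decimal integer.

51 → 5² + 1² = 26
26 → 2² + 6² = 40

40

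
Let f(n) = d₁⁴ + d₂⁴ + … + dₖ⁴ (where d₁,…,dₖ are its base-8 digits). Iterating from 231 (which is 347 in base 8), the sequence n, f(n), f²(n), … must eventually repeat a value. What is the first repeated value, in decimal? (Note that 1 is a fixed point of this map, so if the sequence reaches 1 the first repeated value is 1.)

272

231 = (3,4,7)_8 → 3⁴ + 4⁴ + 7⁴ = 81 + 256 + 2401 = 2738
2738 = (5,2,6,2)_8 → 5⁴ + 2⁴ + 6⁴ + 2⁴ = 625 + 16 + 1296 + 16 = 1953
1953 = (3,6,4,1)_8 → 3⁴ + 6⁴ + 4⁴ + 1⁴ = 81 + 1296 + 256 + 1 = 1634
1634 = (3,1,4,2)_8 → 3⁴ + 1⁴ + 4⁴ + 2⁴ = 81 + 1 + 256 + 16 = 354
354 = (5,4,2)_8 → 5⁴ + 4⁴ + 2⁴ = 625 + 256 + 16 = 897
897 = (1,6,0,1)_8 → 1⁴ + 6⁴ + 0⁴ + 1⁴ = 1 + 1296 + 0 + 1 = 1298
1298 = (2,4,2,2)_8 → 2⁴ + 4⁴ + 2⁴ + 2⁴ = 16 + 256 + 16 + 16 = 304
304 = (4,6,0)_8 → 4⁴ + 6⁴ + 0⁴ = 256 + 1296 + 0 = 1552
1552 = (3,0,2,0)_8 → 3⁴ + 0⁴ + 2⁴ + 0⁴ = 81 + 0 + 16 + 0 = 97
97 = (1,4,1)_8 → 1⁴ + 4⁴ + 1⁴ = 1 + 256 + 1 = 258
258 = (4,0,2)_8 → 4⁴ + 0⁴ + 2⁴ = 256 + 0 + 16 = 272
272 = (4,2,0)_8 → 4⁴ + 2⁴ + 0⁴ = 256 + 16 + 0 = 272  — 272 already appeared earlier.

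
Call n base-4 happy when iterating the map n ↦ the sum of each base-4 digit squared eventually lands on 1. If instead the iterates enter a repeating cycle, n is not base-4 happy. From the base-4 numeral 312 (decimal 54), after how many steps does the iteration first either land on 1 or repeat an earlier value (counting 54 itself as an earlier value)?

6

54 = (3,1,2)_4 → 3² + 1² + 2² = 14
14 = (3,2)_4 → 3² + 2² = 13
13 = (3,1)_4 → 3² + 1² = 10
10 = (2,2)_4 → 2² + 2² = 8
8 = (2,0)_4 → 2² + 0² = 4
4 = (1,0)_4 → 1² + 0² = 1  — reached 1.
That took 6 steps.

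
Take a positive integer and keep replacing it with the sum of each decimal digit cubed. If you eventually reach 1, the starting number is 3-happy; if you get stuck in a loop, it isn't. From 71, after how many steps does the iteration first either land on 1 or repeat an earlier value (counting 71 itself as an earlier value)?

71 → 344
344 → 155
155 → 251
251 → 134
134 → 92
92 → 737
737 → 713
713 → 371
371 → 371  — 371 repeats.
That took 9 steps.

9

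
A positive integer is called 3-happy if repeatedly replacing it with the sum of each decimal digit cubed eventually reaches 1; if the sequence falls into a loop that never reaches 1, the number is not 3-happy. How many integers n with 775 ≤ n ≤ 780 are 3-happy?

775: 775 → 811 → 514 → 190 → 730 → 370 → 370  (repeats 370)
776: 776 → 902 → 737 → 713 → 371 → 371  (repeats 371)
777: 777 → 1029 → 738 → 882 → 1032 → 36 → 243 → 99 → 1458 → 702 → 351 → 153 → 153  (repeats 153)
778: 778 → 1198 → 1243 → 100 → 1  (reaches 1)
779: 779 → 1415 → 191 → 731 → 371 → 371  (repeats 371)
780: 780 → 855 → 762 → 567 → 684 → 792 → 1080 → 513 → 153 → 153  (repeats 153)
3-happy: 778

1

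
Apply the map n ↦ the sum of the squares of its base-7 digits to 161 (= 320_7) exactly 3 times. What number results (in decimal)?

29

161 = (3,2,0)_7 → 3² + 2² + 0² = 13
13 = (1,6)_7 → 1² + 6² = 37
37 = (5,2)_7 → 5² + 2² = 29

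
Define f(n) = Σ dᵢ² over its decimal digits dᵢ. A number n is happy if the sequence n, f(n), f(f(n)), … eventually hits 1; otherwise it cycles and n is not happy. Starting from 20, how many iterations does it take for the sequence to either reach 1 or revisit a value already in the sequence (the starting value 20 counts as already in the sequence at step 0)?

20 → 2² + 0² = 4 + 0 = 4
4 → 4² = 16
16 → 1² + 6² = 1 + 36 = 37
37 → 3² + 7² = 9 + 49 = 58
58 → 5² + 8² = 25 + 64 = 89
89 → 8² + 9² = 64 + 81 = 145
145 → 1² + 4² + 5² = 1 + 16 + 25 = 42
42 → 4² + 2² = 16 + 4 = 20  — 20 repeats.
That took 8 steps.

8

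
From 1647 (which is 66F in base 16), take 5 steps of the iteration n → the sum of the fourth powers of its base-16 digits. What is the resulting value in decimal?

1647 = (6,6,15)_16 → 6⁴ + 6⁴ + 15⁴ = 53217
53217 = (12,15,14,1)_16 → 12⁴ + 15⁴ + 14⁴ + 1⁴ = 109778
109778 = (1,10,12,13,2)_16 → 1⁴ + 10⁴ + 12⁴ + 13⁴ + 2⁴ = 59314
59314 = (14,7,11,2)_16 → 14⁴ + 7⁴ + 11⁴ + 2⁴ = 55474
55474 = (13,8,11,2)_16 → 13⁴ + 8⁴ + 11⁴ + 2⁴ = 47314

47314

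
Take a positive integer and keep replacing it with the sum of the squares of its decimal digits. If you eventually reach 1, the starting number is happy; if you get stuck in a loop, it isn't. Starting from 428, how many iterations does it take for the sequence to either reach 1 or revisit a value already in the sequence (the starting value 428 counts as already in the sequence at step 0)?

15

428 → 84
84 → 80
80 → 64
64 → 52
52 → 29
29 → 85
85 → 89
89 → 145
145 → 42
42 → 20
20 → 4
4 → 16
16 → 37
37 → 58
58 → 89  — 89 repeats.
That took 15 steps.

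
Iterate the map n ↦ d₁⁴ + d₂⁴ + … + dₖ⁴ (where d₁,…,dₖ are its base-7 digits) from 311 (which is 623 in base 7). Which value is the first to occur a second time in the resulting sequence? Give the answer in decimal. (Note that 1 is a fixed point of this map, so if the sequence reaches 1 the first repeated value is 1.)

2593

311 = (6,2,3)_7 → 1393
1393 = (4,0,3,0)_7 → 337
337 = (6,6,1)_7 → 2593
2593 = (1,0,3,6,3)_7 → 1459
1459 = (4,1,5,3)_7 → 963
963 = (2,5,4,4)_7 → 1153
1153 = (3,2,3,5)_7 → 803
803 = (2,2,2,5)_7 → 673
673 = (1,6,5,1)_7 → 1923
1923 = (5,4,1,5)_7 → 1507
1507 = (4,2,5,2)_7 → 913
913 = (2,4,4,3)_7 → 609
609 = (1,5,3,0)_7 → 707
707 = (2,0,3,0)_7 → 97
97 = (1,6,6)_7 → 2593  — 2593 already appeared earlier.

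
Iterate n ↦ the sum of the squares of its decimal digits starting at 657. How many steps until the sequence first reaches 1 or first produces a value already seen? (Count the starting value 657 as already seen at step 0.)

657 → 6² + 5² + 7² = 36 + 25 + 49 = 110
110 → 1² + 1² + 0² = 1 + 1 + 0 = 2
2 → 2² = 4
4 → 4² = 16
16 → 1² + 6² = 1 + 36 = 37
37 → 3² + 7² = 9 + 49 = 58
58 → 5² + 8² = 25 + 64 = 89
89 → 8² + 9² = 64 + 81 = 145
145 → 1² + 4² + 5² = 1 + 16 + 25 = 42
42 → 4² + 2² = 16 + 4 = 20
20 → 2² + 0² = 4 + 0 = 4  — 4 repeats.
That took 11 steps.

11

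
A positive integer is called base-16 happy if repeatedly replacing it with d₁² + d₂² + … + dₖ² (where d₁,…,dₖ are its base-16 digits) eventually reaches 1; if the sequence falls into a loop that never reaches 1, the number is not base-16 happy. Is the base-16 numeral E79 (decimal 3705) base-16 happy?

3705 = (14,7,9)_16 → 14² + 7² + 9² = 326
326 = (1,4,6)_16 → 1² + 4² + 6² = 53
53 = (3,5)_16 → 3² + 5² = 34
34 = (2,2)_16 → 2² + 2² = 8
8 = (8)_16 → 8² = 64
64 = (4,0)_16 → 4² + 0² = 16
16 = (1,0)_16 → 1² + 0² = 1  — reached 1.

base-16 happy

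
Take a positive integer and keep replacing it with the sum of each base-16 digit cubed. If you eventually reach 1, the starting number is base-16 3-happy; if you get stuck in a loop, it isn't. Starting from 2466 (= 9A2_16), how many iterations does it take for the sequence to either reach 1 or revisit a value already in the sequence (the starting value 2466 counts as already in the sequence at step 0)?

11

2466 = (9,10,2)_16 → 1737
1737 = (6,12,9)_16 → 2673
2673 = (10,7,1)_16 → 1344
1344 = (5,4,0)_16 → 189
189 = (11,13)_16 → 3528
3528 = (13,12,8)_16 → 4437
4437 = (1,1,5,5)_16 → 252
252 = (15,12)_16 → 5103
5103 = (1,3,14,15)_16 → 6147
6147 = (1,8,0,3)_16 → 540
540 = (2,1,12)_16 → 1737  — 1737 repeats.
That took 11 steps.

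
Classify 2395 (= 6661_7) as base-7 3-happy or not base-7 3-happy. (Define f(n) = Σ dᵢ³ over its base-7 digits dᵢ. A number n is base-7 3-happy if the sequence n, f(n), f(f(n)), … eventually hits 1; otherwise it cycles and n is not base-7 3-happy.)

2395 = (6,6,6,1)_7 → 649
649 = (1,6,1,5)_7 → 343
343 = (1,0,0,0)_7 → 1  — reached 1.

base-7 3-happy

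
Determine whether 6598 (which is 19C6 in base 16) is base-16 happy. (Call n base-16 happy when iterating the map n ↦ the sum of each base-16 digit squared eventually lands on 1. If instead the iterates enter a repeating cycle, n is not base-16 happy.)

not base-16 happy

6598 = (1,9,12,6)_16 → 1² + 9² + 12² + 6² = 262
262 = (1,0,6)_16 → 1² + 0² + 6² = 37
37 = (2,5)_16 → 2² + 5² = 29
29 = (1,13)_16 → 1² + 13² = 170
170 = (10,10)_16 → 10² + 10² = 200
200 = (12,8)_16 → 12² + 8² = 208
208 = (13,0)_16 → 13² + 0² = 169
169 = (10,9)_16 → 10² + 9² = 181
181 = (11,5)_16 → 11² + 5² = 146
146 = (9,2)_16 → 9² + 2² = 85
85 = (5,5)_16 → 5² + 5² = 50
50 = (3,2)_16 → 3² + 2² = 13
13 = (13)_16 → 13² = 169  — 169 already seen; the sequence cycles without reaching 1.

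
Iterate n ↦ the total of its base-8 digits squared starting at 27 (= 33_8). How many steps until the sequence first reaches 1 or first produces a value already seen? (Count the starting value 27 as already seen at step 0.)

3

27 = (3,3)_8 → 3² + 3² = 18
18 = (2,2)_8 → 2² + 2² = 8
8 = (1,0)_8 → 1² + 0² = 1  — reached 1.
That took 3 steps.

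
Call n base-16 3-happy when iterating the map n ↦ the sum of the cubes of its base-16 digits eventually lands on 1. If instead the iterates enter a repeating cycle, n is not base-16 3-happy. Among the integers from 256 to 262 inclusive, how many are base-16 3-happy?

1

256: 256 → 1  — base-16 3-happy
257: 257 → 2 → 8 → 512 → 8  — not base-16 3-happy
258: 258 → 9 → 729 → 2934 → 1890 → 567 → 378 → 1344 → 189 → 3528 → 4437 → 252 → 5103 → 6147 → 540 → 1737 → 2673 → 1344  — not base-16 3-happy
259: 259 → 28 → 1729 → 1945 → 1801 → 1072 → 91 → 1456 → 1456  — not base-16 3-happy
260: 260 → 65 → 65  — not base-16 3-happy
261: 261 → 126 → 3087 → 5103 → 6147 → 540 → 1737 → 2673 → 1344 → 189 → 3528 → 4437 → 252 → 5103  — not base-16 3-happy
262: 262 → 217 → 2926 → 4291 → 1756 → 4141 → 2206 → 3985 → 4105 → 730 → 3205 → 2365 → 2953 → 2572 → 2728 → 2512 → 2926  — not base-16 3-happy
base-16 3-happy: 256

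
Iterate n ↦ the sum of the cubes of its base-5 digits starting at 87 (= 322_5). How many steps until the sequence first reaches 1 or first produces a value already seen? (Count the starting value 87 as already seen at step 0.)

6

87 = (3,2,2)_5 → 43
43 = (1,3,3)_5 → 55
55 = (2,1,0)_5 → 9
9 = (1,4)_5 → 65
65 = (2,3,0)_5 → 35
35 = (1,2,0)_5 → 9  — 9 repeats.
That took 6 steps.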